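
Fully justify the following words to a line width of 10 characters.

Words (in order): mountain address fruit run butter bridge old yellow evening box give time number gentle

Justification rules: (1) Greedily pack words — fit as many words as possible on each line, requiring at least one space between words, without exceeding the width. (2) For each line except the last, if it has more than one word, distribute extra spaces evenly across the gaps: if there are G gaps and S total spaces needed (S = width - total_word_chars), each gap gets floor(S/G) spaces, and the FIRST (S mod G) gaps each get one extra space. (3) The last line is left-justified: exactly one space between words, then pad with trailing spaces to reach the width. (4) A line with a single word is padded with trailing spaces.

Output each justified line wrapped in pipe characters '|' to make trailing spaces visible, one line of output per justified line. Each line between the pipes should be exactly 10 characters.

Line 1: ['mountain'] (min_width=8, slack=2)
Line 2: ['address'] (min_width=7, slack=3)
Line 3: ['fruit', 'run'] (min_width=9, slack=1)
Line 4: ['butter'] (min_width=6, slack=4)
Line 5: ['bridge', 'old'] (min_width=10, slack=0)
Line 6: ['yellow'] (min_width=6, slack=4)
Line 7: ['evening'] (min_width=7, slack=3)
Line 8: ['box', 'give'] (min_width=8, slack=2)
Line 9: ['time'] (min_width=4, slack=6)
Line 10: ['number'] (min_width=6, slack=4)
Line 11: ['gentle'] (min_width=6, slack=4)

Answer: |mountain  |
|address   |
|fruit  run|
|butter    |
|bridge old|
|yellow    |
|evening   |
|box   give|
|time      |
|number    |
|gentle    |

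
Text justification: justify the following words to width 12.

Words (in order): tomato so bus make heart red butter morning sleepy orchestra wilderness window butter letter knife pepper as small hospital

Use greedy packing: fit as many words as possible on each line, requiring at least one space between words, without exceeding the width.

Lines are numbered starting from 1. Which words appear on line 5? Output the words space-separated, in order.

Line 1: ['tomato', 'so'] (min_width=9, slack=3)
Line 2: ['bus', 'make'] (min_width=8, slack=4)
Line 3: ['heart', 'red'] (min_width=9, slack=3)
Line 4: ['butter'] (min_width=6, slack=6)
Line 5: ['morning'] (min_width=7, slack=5)
Line 6: ['sleepy'] (min_width=6, slack=6)
Line 7: ['orchestra'] (min_width=9, slack=3)
Line 8: ['wilderness'] (min_width=10, slack=2)
Line 9: ['window'] (min_width=6, slack=6)
Line 10: ['butter'] (min_width=6, slack=6)
Line 11: ['letter', 'knife'] (min_width=12, slack=0)
Line 12: ['pepper', 'as'] (min_width=9, slack=3)
Line 13: ['small'] (min_width=5, slack=7)
Line 14: ['hospital'] (min_width=8, slack=4)

Answer: morning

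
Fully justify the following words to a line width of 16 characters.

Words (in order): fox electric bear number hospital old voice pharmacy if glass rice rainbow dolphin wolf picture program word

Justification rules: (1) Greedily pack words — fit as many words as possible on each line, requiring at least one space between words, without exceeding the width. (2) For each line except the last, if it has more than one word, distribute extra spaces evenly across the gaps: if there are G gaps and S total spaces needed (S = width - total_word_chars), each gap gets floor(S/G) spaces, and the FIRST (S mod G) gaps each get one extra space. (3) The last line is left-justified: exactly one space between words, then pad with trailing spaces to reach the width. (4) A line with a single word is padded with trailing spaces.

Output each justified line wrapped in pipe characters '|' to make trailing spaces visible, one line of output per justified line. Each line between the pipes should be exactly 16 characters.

Answer: |fox     electric|
|bear      number|
|hospital     old|
|voice   pharmacy|
|if   glass  rice|
|rainbow  dolphin|
|wolf     picture|
|program word    |

Derivation:
Line 1: ['fox', 'electric'] (min_width=12, slack=4)
Line 2: ['bear', 'number'] (min_width=11, slack=5)
Line 3: ['hospital', 'old'] (min_width=12, slack=4)
Line 4: ['voice', 'pharmacy'] (min_width=14, slack=2)
Line 5: ['if', 'glass', 'rice'] (min_width=13, slack=3)
Line 6: ['rainbow', 'dolphin'] (min_width=15, slack=1)
Line 7: ['wolf', 'picture'] (min_width=12, slack=4)
Line 8: ['program', 'word'] (min_width=12, slack=4)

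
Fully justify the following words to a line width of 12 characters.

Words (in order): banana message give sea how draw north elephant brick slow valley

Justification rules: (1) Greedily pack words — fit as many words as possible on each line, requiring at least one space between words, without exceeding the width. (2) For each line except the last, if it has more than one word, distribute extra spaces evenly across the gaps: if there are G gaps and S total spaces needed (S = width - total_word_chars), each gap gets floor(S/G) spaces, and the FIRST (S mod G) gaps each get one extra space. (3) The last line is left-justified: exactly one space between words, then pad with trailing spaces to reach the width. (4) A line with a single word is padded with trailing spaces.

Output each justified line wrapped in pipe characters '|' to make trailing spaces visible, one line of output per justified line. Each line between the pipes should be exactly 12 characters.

Answer: |banana      |
|message give|
|sea how draw|
|north       |
|elephant    |
|brick   slow|
|valley      |

Derivation:
Line 1: ['banana'] (min_width=6, slack=6)
Line 2: ['message', 'give'] (min_width=12, slack=0)
Line 3: ['sea', 'how', 'draw'] (min_width=12, slack=0)
Line 4: ['north'] (min_width=5, slack=7)
Line 5: ['elephant'] (min_width=8, slack=4)
Line 6: ['brick', 'slow'] (min_width=10, slack=2)
Line 7: ['valley'] (min_width=6, slack=6)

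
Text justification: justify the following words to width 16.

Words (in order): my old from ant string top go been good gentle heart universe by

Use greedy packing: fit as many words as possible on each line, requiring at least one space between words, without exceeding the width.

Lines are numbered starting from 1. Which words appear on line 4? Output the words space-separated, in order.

Line 1: ['my', 'old', 'from', 'ant'] (min_width=15, slack=1)
Line 2: ['string', 'top', 'go'] (min_width=13, slack=3)
Line 3: ['been', 'good', 'gentle'] (min_width=16, slack=0)
Line 4: ['heart', 'universe'] (min_width=14, slack=2)
Line 5: ['by'] (min_width=2, slack=14)

Answer: heart universe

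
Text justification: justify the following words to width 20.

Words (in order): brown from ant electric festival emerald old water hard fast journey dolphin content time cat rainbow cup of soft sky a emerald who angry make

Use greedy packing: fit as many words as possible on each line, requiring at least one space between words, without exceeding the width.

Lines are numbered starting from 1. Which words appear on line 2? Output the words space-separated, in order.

Line 1: ['brown', 'from', 'ant'] (min_width=14, slack=6)
Line 2: ['electric', 'festival'] (min_width=17, slack=3)
Line 3: ['emerald', 'old', 'water'] (min_width=17, slack=3)
Line 4: ['hard', 'fast', 'journey'] (min_width=17, slack=3)
Line 5: ['dolphin', 'content', 'time'] (min_width=20, slack=0)
Line 6: ['cat', 'rainbow', 'cup', 'of'] (min_width=18, slack=2)
Line 7: ['soft', 'sky', 'a', 'emerald'] (min_width=18, slack=2)
Line 8: ['who', 'angry', 'make'] (min_width=14, slack=6)

Answer: electric festival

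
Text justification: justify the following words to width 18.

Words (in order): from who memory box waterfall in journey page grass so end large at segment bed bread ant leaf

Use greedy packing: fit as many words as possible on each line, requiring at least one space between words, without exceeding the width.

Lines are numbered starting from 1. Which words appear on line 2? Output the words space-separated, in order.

Answer: box waterfall in

Derivation:
Line 1: ['from', 'who', 'memory'] (min_width=15, slack=3)
Line 2: ['box', 'waterfall', 'in'] (min_width=16, slack=2)
Line 3: ['journey', 'page', 'grass'] (min_width=18, slack=0)
Line 4: ['so', 'end', 'large', 'at'] (min_width=15, slack=3)
Line 5: ['segment', 'bed', 'bread'] (min_width=17, slack=1)
Line 6: ['ant', 'leaf'] (min_width=8, slack=10)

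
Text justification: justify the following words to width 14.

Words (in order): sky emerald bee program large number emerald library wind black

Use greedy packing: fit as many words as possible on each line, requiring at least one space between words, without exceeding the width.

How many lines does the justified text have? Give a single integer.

Answer: 6

Derivation:
Line 1: ['sky', 'emerald'] (min_width=11, slack=3)
Line 2: ['bee', 'program'] (min_width=11, slack=3)
Line 3: ['large', 'number'] (min_width=12, slack=2)
Line 4: ['emerald'] (min_width=7, slack=7)
Line 5: ['library', 'wind'] (min_width=12, slack=2)
Line 6: ['black'] (min_width=5, slack=9)
Total lines: 6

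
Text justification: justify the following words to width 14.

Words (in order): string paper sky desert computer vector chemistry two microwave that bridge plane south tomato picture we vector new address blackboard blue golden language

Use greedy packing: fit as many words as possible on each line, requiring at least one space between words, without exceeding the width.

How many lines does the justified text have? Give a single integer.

Line 1: ['string', 'paper'] (min_width=12, slack=2)
Line 2: ['sky', 'desert'] (min_width=10, slack=4)
Line 3: ['computer'] (min_width=8, slack=6)
Line 4: ['vector'] (min_width=6, slack=8)
Line 5: ['chemistry', 'two'] (min_width=13, slack=1)
Line 6: ['microwave', 'that'] (min_width=14, slack=0)
Line 7: ['bridge', 'plane'] (min_width=12, slack=2)
Line 8: ['south', 'tomato'] (min_width=12, slack=2)
Line 9: ['picture', 'we'] (min_width=10, slack=4)
Line 10: ['vector', 'new'] (min_width=10, slack=4)
Line 11: ['address'] (min_width=7, slack=7)
Line 12: ['blackboard'] (min_width=10, slack=4)
Line 13: ['blue', 'golden'] (min_width=11, slack=3)
Line 14: ['language'] (min_width=8, slack=6)
Total lines: 14

Answer: 14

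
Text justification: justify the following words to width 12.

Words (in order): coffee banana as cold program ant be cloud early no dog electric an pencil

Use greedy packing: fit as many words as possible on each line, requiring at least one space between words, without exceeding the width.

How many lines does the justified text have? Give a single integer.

Answer: 7

Derivation:
Line 1: ['coffee'] (min_width=6, slack=6)
Line 2: ['banana', 'as'] (min_width=9, slack=3)
Line 3: ['cold', 'program'] (min_width=12, slack=0)
Line 4: ['ant', 'be', 'cloud'] (min_width=12, slack=0)
Line 5: ['early', 'no', 'dog'] (min_width=12, slack=0)
Line 6: ['electric', 'an'] (min_width=11, slack=1)
Line 7: ['pencil'] (min_width=6, slack=6)
Total lines: 7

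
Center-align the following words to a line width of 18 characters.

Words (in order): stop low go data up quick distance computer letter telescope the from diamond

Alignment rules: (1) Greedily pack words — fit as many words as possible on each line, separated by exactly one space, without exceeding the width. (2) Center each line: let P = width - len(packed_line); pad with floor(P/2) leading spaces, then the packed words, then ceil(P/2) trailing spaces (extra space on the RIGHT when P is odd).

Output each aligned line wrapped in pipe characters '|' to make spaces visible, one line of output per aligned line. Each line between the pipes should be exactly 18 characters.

Answer: | stop low go data |
|up quick distance |
| computer letter  |
|telescope the from|
|     diamond      |

Derivation:
Line 1: ['stop', 'low', 'go', 'data'] (min_width=16, slack=2)
Line 2: ['up', 'quick', 'distance'] (min_width=17, slack=1)
Line 3: ['computer', 'letter'] (min_width=15, slack=3)
Line 4: ['telescope', 'the', 'from'] (min_width=18, slack=0)
Line 5: ['diamond'] (min_width=7, slack=11)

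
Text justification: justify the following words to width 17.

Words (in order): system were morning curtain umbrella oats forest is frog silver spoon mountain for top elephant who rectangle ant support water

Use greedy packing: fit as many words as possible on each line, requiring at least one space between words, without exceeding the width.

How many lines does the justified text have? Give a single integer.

Line 1: ['system', 'were'] (min_width=11, slack=6)
Line 2: ['morning', 'curtain'] (min_width=15, slack=2)
Line 3: ['umbrella', 'oats'] (min_width=13, slack=4)
Line 4: ['forest', 'is', 'frog'] (min_width=14, slack=3)
Line 5: ['silver', 'spoon'] (min_width=12, slack=5)
Line 6: ['mountain', 'for', 'top'] (min_width=16, slack=1)
Line 7: ['elephant', 'who'] (min_width=12, slack=5)
Line 8: ['rectangle', 'ant'] (min_width=13, slack=4)
Line 9: ['support', 'water'] (min_width=13, slack=4)
Total lines: 9

Answer: 9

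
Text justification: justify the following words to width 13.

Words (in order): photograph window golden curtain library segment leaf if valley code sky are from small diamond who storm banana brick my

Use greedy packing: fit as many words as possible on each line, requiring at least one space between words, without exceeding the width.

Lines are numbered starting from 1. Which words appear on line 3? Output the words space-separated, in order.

Line 1: ['photograph'] (min_width=10, slack=3)
Line 2: ['window', 'golden'] (min_width=13, slack=0)
Line 3: ['curtain'] (min_width=7, slack=6)
Line 4: ['library'] (min_width=7, slack=6)
Line 5: ['segment', 'leaf'] (min_width=12, slack=1)
Line 6: ['if', 'valley'] (min_width=9, slack=4)
Line 7: ['code', 'sky', 'are'] (min_width=12, slack=1)
Line 8: ['from', 'small'] (min_width=10, slack=3)
Line 9: ['diamond', 'who'] (min_width=11, slack=2)
Line 10: ['storm', 'banana'] (min_width=12, slack=1)
Line 11: ['brick', 'my'] (min_width=8, slack=5)

Answer: curtain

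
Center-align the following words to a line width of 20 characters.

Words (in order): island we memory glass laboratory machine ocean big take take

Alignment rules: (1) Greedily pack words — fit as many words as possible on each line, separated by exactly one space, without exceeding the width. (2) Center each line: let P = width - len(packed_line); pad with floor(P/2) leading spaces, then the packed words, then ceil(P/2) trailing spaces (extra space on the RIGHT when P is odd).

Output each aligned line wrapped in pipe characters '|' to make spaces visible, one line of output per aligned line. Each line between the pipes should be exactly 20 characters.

Line 1: ['island', 'we', 'memory'] (min_width=16, slack=4)
Line 2: ['glass', 'laboratory'] (min_width=16, slack=4)
Line 3: ['machine', 'ocean', 'big'] (min_width=17, slack=3)
Line 4: ['take', 'take'] (min_width=9, slack=11)

Answer: |  island we memory  |
|  glass laboratory  |
| machine ocean big  |
|     take take      |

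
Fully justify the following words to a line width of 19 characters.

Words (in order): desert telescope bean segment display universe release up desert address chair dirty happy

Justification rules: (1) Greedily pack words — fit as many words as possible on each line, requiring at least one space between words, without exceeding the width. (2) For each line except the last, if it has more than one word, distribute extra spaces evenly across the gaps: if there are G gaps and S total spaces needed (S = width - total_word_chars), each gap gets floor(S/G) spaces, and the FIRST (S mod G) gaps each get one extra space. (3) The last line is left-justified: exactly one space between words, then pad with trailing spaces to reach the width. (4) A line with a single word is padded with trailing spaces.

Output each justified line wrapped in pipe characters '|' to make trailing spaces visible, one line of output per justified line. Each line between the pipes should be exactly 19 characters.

Answer: |desert    telescope|
|bean        segment|
|display    universe|
|release  up  desert|
|address chair dirty|
|happy              |

Derivation:
Line 1: ['desert', 'telescope'] (min_width=16, slack=3)
Line 2: ['bean', 'segment'] (min_width=12, slack=7)
Line 3: ['display', 'universe'] (min_width=16, slack=3)
Line 4: ['release', 'up', 'desert'] (min_width=17, slack=2)
Line 5: ['address', 'chair', 'dirty'] (min_width=19, slack=0)
Line 6: ['happy'] (min_width=5, slack=14)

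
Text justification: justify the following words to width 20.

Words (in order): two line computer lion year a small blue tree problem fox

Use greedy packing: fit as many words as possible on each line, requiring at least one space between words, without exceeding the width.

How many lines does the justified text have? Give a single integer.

Answer: 4

Derivation:
Line 1: ['two', 'line', 'computer'] (min_width=17, slack=3)
Line 2: ['lion', 'year', 'a', 'small'] (min_width=17, slack=3)
Line 3: ['blue', 'tree', 'problem'] (min_width=17, slack=3)
Line 4: ['fox'] (min_width=3, slack=17)
Total lines: 4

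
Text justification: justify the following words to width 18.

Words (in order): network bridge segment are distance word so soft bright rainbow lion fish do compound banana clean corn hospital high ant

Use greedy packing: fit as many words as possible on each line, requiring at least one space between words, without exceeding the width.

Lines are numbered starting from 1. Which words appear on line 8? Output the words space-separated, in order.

Answer: hospital high ant

Derivation:
Line 1: ['network', 'bridge'] (min_width=14, slack=4)
Line 2: ['segment', 'are'] (min_width=11, slack=7)
Line 3: ['distance', 'word', 'so'] (min_width=16, slack=2)
Line 4: ['soft', 'bright'] (min_width=11, slack=7)
Line 5: ['rainbow', 'lion', 'fish'] (min_width=17, slack=1)
Line 6: ['do', 'compound', 'banana'] (min_width=18, slack=0)
Line 7: ['clean', 'corn'] (min_width=10, slack=8)
Line 8: ['hospital', 'high', 'ant'] (min_width=17, slack=1)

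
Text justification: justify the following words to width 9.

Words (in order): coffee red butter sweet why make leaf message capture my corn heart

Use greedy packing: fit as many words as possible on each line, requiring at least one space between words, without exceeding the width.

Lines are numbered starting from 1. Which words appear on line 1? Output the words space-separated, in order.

Line 1: ['coffee'] (min_width=6, slack=3)
Line 2: ['red'] (min_width=3, slack=6)
Line 3: ['butter'] (min_width=6, slack=3)
Line 4: ['sweet', 'why'] (min_width=9, slack=0)
Line 5: ['make', 'leaf'] (min_width=9, slack=0)
Line 6: ['message'] (min_width=7, slack=2)
Line 7: ['capture'] (min_width=7, slack=2)
Line 8: ['my', 'corn'] (min_width=7, slack=2)
Line 9: ['heart'] (min_width=5, slack=4)

Answer: coffee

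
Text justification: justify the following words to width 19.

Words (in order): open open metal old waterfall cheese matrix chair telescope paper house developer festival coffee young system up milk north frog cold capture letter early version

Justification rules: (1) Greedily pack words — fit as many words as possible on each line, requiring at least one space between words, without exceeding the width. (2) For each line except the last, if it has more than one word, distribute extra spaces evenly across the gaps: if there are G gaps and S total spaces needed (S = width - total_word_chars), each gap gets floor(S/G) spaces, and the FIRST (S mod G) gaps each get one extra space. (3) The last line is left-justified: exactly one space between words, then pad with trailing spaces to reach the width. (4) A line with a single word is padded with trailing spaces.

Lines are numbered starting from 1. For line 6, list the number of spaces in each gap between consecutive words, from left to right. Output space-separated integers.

Line 1: ['open', 'open', 'metal', 'old'] (min_width=19, slack=0)
Line 2: ['waterfall', 'cheese'] (min_width=16, slack=3)
Line 3: ['matrix', 'chair'] (min_width=12, slack=7)
Line 4: ['telescope', 'paper'] (min_width=15, slack=4)
Line 5: ['house', 'developer'] (min_width=15, slack=4)
Line 6: ['festival', 'coffee'] (min_width=15, slack=4)
Line 7: ['young', 'system', 'up'] (min_width=15, slack=4)
Line 8: ['milk', 'north', 'frog'] (min_width=15, slack=4)
Line 9: ['cold', 'capture', 'letter'] (min_width=19, slack=0)
Line 10: ['early', 'version'] (min_width=13, slack=6)

Answer: 5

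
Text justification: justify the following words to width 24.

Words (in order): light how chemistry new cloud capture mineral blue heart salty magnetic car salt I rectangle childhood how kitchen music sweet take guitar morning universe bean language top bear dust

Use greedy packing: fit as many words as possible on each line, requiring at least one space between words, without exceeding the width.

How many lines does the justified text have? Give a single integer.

Line 1: ['light', 'how', 'chemistry', 'new'] (min_width=23, slack=1)
Line 2: ['cloud', 'capture', 'mineral'] (min_width=21, slack=3)
Line 3: ['blue', 'heart', 'salty'] (min_width=16, slack=8)
Line 4: ['magnetic', 'car', 'salt', 'I'] (min_width=19, slack=5)
Line 5: ['rectangle', 'childhood', 'how'] (min_width=23, slack=1)
Line 6: ['kitchen', 'music', 'sweet', 'take'] (min_width=24, slack=0)
Line 7: ['guitar', 'morning', 'universe'] (min_width=23, slack=1)
Line 8: ['bean', 'language', 'top', 'bear'] (min_width=22, slack=2)
Line 9: ['dust'] (min_width=4, slack=20)
Total lines: 9

Answer: 9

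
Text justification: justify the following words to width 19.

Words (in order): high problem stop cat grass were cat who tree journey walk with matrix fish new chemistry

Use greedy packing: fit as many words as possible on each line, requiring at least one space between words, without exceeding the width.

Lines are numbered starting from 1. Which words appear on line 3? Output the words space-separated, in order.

Line 1: ['high', 'problem', 'stop'] (min_width=17, slack=2)
Line 2: ['cat', 'grass', 'were', 'cat'] (min_width=18, slack=1)
Line 3: ['who', 'tree', 'journey'] (min_width=16, slack=3)
Line 4: ['walk', 'with', 'matrix'] (min_width=16, slack=3)
Line 5: ['fish', 'new', 'chemistry'] (min_width=18, slack=1)

Answer: who tree journey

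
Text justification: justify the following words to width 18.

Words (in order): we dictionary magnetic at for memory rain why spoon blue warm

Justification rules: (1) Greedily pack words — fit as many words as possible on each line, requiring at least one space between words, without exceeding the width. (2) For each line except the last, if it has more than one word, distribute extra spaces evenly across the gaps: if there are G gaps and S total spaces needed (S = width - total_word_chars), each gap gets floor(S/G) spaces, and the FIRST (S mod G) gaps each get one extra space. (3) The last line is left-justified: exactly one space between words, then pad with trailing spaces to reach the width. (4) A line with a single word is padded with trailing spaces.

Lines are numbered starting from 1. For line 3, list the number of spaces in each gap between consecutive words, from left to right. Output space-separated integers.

Answer: 3 2

Derivation:
Line 1: ['we', 'dictionary'] (min_width=13, slack=5)
Line 2: ['magnetic', 'at', 'for'] (min_width=15, slack=3)
Line 3: ['memory', 'rain', 'why'] (min_width=15, slack=3)
Line 4: ['spoon', 'blue', 'warm'] (min_width=15, slack=3)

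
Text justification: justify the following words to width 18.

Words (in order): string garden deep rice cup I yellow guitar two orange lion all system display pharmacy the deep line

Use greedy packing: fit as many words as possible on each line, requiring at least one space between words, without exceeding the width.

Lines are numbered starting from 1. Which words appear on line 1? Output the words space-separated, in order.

Line 1: ['string', 'garden', 'deep'] (min_width=18, slack=0)
Line 2: ['rice', 'cup', 'I', 'yellow'] (min_width=17, slack=1)
Line 3: ['guitar', 'two', 'orange'] (min_width=17, slack=1)
Line 4: ['lion', 'all', 'system'] (min_width=15, slack=3)
Line 5: ['display', 'pharmacy'] (min_width=16, slack=2)
Line 6: ['the', 'deep', 'line'] (min_width=13, slack=5)

Answer: string garden deep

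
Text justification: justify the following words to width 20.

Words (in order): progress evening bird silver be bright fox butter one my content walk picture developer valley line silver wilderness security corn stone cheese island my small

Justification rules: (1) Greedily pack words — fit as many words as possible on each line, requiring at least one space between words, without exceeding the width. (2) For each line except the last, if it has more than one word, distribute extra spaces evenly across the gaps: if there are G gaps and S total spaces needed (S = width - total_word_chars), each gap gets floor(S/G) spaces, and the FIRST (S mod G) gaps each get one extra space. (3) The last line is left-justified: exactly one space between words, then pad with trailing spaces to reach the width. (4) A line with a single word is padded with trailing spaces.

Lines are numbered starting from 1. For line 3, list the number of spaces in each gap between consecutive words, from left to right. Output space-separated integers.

Answer: 3 2

Derivation:
Line 1: ['progress', 'evening'] (min_width=16, slack=4)
Line 2: ['bird', 'silver', 'be'] (min_width=14, slack=6)
Line 3: ['bright', 'fox', 'butter'] (min_width=17, slack=3)
Line 4: ['one', 'my', 'content', 'walk'] (min_width=19, slack=1)
Line 5: ['picture', 'developer'] (min_width=17, slack=3)
Line 6: ['valley', 'line', 'silver'] (min_width=18, slack=2)
Line 7: ['wilderness', 'security'] (min_width=19, slack=1)
Line 8: ['corn', 'stone', 'cheese'] (min_width=17, slack=3)
Line 9: ['island', 'my', 'small'] (min_width=15, slack=5)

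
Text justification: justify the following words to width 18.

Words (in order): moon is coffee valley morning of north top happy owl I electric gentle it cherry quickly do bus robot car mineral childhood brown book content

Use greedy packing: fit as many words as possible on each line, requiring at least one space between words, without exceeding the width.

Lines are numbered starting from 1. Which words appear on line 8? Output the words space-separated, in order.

Answer: childhood brown

Derivation:
Line 1: ['moon', 'is', 'coffee'] (min_width=14, slack=4)
Line 2: ['valley', 'morning', 'of'] (min_width=17, slack=1)
Line 3: ['north', 'top', 'happy'] (min_width=15, slack=3)
Line 4: ['owl', 'I', 'electric'] (min_width=14, slack=4)
Line 5: ['gentle', 'it', 'cherry'] (min_width=16, slack=2)
Line 6: ['quickly', 'do', 'bus'] (min_width=14, slack=4)
Line 7: ['robot', 'car', 'mineral'] (min_width=17, slack=1)
Line 8: ['childhood', 'brown'] (min_width=15, slack=3)
Line 9: ['book', 'content'] (min_width=12, slack=6)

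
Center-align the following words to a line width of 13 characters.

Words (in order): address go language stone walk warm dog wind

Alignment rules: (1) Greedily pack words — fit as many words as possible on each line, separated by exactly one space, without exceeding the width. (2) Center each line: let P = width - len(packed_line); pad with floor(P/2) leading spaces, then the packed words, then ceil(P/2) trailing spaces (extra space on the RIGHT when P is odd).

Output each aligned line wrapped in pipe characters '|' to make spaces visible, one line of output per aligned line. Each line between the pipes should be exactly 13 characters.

Line 1: ['address', 'go'] (min_width=10, slack=3)
Line 2: ['language'] (min_width=8, slack=5)
Line 3: ['stone', 'walk'] (min_width=10, slack=3)
Line 4: ['warm', 'dog', 'wind'] (min_width=13, slack=0)

Answer: | address go  |
|  language   |
| stone walk  |
|warm dog wind|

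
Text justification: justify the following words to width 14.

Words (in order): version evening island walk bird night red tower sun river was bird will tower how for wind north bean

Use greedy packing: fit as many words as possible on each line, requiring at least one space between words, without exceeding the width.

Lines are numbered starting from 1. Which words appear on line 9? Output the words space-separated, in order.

Line 1: ['version'] (min_width=7, slack=7)
Line 2: ['evening', 'island'] (min_width=14, slack=0)
Line 3: ['walk', 'bird'] (min_width=9, slack=5)
Line 4: ['night', 'red'] (min_width=9, slack=5)
Line 5: ['tower', 'sun'] (min_width=9, slack=5)
Line 6: ['river', 'was', 'bird'] (min_width=14, slack=0)
Line 7: ['will', 'tower', 'how'] (min_width=14, slack=0)
Line 8: ['for', 'wind', 'north'] (min_width=14, slack=0)
Line 9: ['bean'] (min_width=4, slack=10)

Answer: bean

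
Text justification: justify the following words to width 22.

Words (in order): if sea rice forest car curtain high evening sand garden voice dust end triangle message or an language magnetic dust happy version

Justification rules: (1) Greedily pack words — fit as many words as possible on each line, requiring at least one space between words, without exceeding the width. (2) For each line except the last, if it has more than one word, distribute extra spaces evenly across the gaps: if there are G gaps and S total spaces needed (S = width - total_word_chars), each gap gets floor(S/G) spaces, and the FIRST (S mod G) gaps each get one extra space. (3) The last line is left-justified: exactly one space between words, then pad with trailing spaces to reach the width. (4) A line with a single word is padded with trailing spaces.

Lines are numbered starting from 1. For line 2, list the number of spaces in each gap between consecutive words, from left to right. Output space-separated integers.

Line 1: ['if', 'sea', 'rice', 'forest', 'car'] (min_width=22, slack=0)
Line 2: ['curtain', 'high', 'evening'] (min_width=20, slack=2)
Line 3: ['sand', 'garden', 'voice', 'dust'] (min_width=22, slack=0)
Line 4: ['end', 'triangle', 'message'] (min_width=20, slack=2)
Line 5: ['or', 'an', 'language'] (min_width=14, slack=8)
Line 6: ['magnetic', 'dust', 'happy'] (min_width=19, slack=3)
Line 7: ['version'] (min_width=7, slack=15)

Answer: 2 2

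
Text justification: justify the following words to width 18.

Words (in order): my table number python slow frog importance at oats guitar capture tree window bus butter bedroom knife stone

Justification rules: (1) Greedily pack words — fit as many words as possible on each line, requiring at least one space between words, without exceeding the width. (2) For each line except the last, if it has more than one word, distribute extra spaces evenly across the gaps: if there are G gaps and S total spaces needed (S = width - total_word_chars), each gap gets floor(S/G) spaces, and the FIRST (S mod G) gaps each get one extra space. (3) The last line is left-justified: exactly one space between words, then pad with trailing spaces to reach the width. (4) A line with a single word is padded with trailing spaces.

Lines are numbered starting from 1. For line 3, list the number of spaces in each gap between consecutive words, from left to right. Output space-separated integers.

Answer: 1 1

Derivation:
Line 1: ['my', 'table', 'number'] (min_width=15, slack=3)
Line 2: ['python', 'slow', 'frog'] (min_width=16, slack=2)
Line 3: ['importance', 'at', 'oats'] (min_width=18, slack=0)
Line 4: ['guitar', 'capture'] (min_width=14, slack=4)
Line 5: ['tree', 'window', 'bus'] (min_width=15, slack=3)
Line 6: ['butter', 'bedroom'] (min_width=14, slack=4)
Line 7: ['knife', 'stone'] (min_width=11, slack=7)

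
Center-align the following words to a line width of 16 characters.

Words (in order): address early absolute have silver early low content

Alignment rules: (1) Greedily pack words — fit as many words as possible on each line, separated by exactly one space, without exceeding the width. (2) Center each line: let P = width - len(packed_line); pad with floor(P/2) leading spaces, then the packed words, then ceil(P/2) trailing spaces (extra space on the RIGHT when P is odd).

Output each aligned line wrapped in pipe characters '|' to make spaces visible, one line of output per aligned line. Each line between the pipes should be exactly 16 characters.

Answer: | address early  |
| absolute have  |
|silver early low|
|    content     |

Derivation:
Line 1: ['address', 'early'] (min_width=13, slack=3)
Line 2: ['absolute', 'have'] (min_width=13, slack=3)
Line 3: ['silver', 'early', 'low'] (min_width=16, slack=0)
Line 4: ['content'] (min_width=7, slack=9)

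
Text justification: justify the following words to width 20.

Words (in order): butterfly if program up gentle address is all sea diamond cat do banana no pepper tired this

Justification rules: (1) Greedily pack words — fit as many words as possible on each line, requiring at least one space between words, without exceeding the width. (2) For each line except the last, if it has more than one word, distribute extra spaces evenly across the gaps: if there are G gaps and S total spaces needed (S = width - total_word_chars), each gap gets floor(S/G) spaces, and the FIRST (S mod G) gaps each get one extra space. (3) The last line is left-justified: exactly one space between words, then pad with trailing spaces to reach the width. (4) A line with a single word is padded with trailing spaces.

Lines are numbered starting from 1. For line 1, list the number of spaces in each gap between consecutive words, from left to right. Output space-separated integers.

Answer: 1 1

Derivation:
Line 1: ['butterfly', 'if', 'program'] (min_width=20, slack=0)
Line 2: ['up', 'gentle', 'address', 'is'] (min_width=20, slack=0)
Line 3: ['all', 'sea', 'diamond', 'cat'] (min_width=19, slack=1)
Line 4: ['do', 'banana', 'no', 'pepper'] (min_width=19, slack=1)
Line 5: ['tired', 'this'] (min_width=10, slack=10)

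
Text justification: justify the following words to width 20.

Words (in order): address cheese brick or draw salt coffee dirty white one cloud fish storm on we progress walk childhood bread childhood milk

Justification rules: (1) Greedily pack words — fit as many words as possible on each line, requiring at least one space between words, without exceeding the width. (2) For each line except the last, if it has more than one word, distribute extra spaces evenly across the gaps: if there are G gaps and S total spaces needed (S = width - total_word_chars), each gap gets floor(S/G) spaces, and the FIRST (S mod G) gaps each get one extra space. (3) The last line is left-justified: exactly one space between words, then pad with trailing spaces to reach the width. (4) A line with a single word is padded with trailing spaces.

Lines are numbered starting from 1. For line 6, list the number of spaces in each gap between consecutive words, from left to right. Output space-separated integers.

Line 1: ['address', 'cheese', 'brick'] (min_width=20, slack=0)
Line 2: ['or', 'draw', 'salt', 'coffee'] (min_width=19, slack=1)
Line 3: ['dirty', 'white', 'one'] (min_width=15, slack=5)
Line 4: ['cloud', 'fish', 'storm', 'on'] (min_width=19, slack=1)
Line 5: ['we', 'progress', 'walk'] (min_width=16, slack=4)
Line 6: ['childhood', 'bread'] (min_width=15, slack=5)
Line 7: ['childhood', 'milk'] (min_width=14, slack=6)

Answer: 6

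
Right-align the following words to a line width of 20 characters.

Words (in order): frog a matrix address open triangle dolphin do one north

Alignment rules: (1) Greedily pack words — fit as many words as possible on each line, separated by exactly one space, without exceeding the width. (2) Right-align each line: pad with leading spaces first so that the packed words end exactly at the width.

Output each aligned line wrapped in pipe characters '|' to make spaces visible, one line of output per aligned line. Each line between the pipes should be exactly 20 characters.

Line 1: ['frog', 'a', 'matrix'] (min_width=13, slack=7)
Line 2: ['address', 'open'] (min_width=12, slack=8)
Line 3: ['triangle', 'dolphin', 'do'] (min_width=19, slack=1)
Line 4: ['one', 'north'] (min_width=9, slack=11)

Answer: |       frog a matrix|
|        address open|
| triangle dolphin do|
|           one north|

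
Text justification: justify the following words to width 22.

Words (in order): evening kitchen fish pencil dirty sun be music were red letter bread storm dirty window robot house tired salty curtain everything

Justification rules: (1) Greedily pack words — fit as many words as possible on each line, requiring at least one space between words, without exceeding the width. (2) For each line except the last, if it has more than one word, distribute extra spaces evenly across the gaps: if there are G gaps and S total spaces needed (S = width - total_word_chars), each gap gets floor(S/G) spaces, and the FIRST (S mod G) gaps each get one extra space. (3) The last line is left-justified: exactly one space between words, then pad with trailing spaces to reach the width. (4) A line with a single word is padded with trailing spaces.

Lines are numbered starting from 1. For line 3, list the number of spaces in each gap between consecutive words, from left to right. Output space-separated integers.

Answer: 2 1 1

Derivation:
Line 1: ['evening', 'kitchen', 'fish'] (min_width=20, slack=2)
Line 2: ['pencil', 'dirty', 'sun', 'be'] (min_width=19, slack=3)
Line 3: ['music', 'were', 'red', 'letter'] (min_width=21, slack=1)
Line 4: ['bread', 'storm', 'dirty'] (min_width=17, slack=5)
Line 5: ['window', 'robot', 'house'] (min_width=18, slack=4)
Line 6: ['tired', 'salty', 'curtain'] (min_width=19, slack=3)
Line 7: ['everything'] (min_width=10, slack=12)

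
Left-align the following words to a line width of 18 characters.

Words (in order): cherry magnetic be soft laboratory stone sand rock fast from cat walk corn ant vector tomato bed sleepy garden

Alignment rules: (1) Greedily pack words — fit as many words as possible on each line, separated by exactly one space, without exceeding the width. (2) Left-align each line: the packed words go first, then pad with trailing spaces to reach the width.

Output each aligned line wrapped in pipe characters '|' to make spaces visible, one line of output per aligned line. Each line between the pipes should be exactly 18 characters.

Answer: |cherry magnetic be|
|soft laboratory   |
|stone sand rock   |
|fast from cat walk|
|corn ant vector   |
|tomato bed sleepy |
|garden            |

Derivation:
Line 1: ['cherry', 'magnetic', 'be'] (min_width=18, slack=0)
Line 2: ['soft', 'laboratory'] (min_width=15, slack=3)
Line 3: ['stone', 'sand', 'rock'] (min_width=15, slack=3)
Line 4: ['fast', 'from', 'cat', 'walk'] (min_width=18, slack=0)
Line 5: ['corn', 'ant', 'vector'] (min_width=15, slack=3)
Line 6: ['tomato', 'bed', 'sleepy'] (min_width=17, slack=1)
Line 7: ['garden'] (min_width=6, slack=12)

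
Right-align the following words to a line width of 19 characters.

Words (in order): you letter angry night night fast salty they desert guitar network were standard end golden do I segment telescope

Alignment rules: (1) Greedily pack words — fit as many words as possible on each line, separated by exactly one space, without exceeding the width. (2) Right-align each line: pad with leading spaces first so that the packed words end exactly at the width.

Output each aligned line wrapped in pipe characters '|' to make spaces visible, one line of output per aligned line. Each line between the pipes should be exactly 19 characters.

Line 1: ['you', 'letter', 'angry'] (min_width=16, slack=3)
Line 2: ['night', 'night', 'fast'] (min_width=16, slack=3)
Line 3: ['salty', 'they', 'desert'] (min_width=17, slack=2)
Line 4: ['guitar', 'network', 'were'] (min_width=19, slack=0)
Line 5: ['standard', 'end', 'golden'] (min_width=19, slack=0)
Line 6: ['do', 'I', 'segment'] (min_width=12, slack=7)
Line 7: ['telescope'] (min_width=9, slack=10)

Answer: |   you letter angry|
|   night night fast|
|  salty they desert|
|guitar network were|
|standard end golden|
|       do I segment|
|          telescope|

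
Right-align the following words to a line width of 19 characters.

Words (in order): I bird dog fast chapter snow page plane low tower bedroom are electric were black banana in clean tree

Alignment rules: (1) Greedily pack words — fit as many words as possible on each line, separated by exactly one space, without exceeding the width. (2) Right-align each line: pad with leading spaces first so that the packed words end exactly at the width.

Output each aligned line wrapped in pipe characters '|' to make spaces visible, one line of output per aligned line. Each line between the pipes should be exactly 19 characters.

Line 1: ['I', 'bird', 'dog', 'fast'] (min_width=15, slack=4)
Line 2: ['chapter', 'snow', 'page'] (min_width=17, slack=2)
Line 3: ['plane', 'low', 'tower'] (min_width=15, slack=4)
Line 4: ['bedroom', 'are'] (min_width=11, slack=8)
Line 5: ['electric', 'were', 'black'] (min_width=19, slack=0)
Line 6: ['banana', 'in', 'clean'] (min_width=15, slack=4)
Line 7: ['tree'] (min_width=4, slack=15)

Answer: |    I bird dog fast|
|  chapter snow page|
|    plane low tower|
|        bedroom are|
|electric were black|
|    banana in clean|
|               tree|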